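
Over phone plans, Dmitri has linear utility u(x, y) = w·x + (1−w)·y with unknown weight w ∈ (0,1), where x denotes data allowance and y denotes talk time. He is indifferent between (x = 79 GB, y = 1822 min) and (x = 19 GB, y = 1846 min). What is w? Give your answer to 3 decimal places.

w = 0.286

u(79,1822) = u(19,1846) means w·79 + (1−w)·1822 = w·19 + (1−w)·1846.
w·(79−19) = (1−w)·(1846−1822), i.e. w·60 = (1−w)·24.
The marginal rate of substitution is 24/60, so w = 24/(60+24) = 0.286.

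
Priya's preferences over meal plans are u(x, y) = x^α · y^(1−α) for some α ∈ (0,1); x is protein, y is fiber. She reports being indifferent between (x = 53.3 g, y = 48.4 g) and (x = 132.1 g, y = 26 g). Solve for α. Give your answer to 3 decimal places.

Set the two utilities equal: 53.3^α·48.4^(1−α) = 132.1^α·26^(1−α).
Taking logs: α·ln 53.3 + (1−α)·ln 48.4 = α·ln 132.1 + (1−α)·ln 26, i.e. α·-0.907623 = (1−α)·-0.621403.
So α/(1−α) = (-0.621403)/(-0.907623) = 0.684649, and α = 0.684649/1.684649 ≈ 0.406.

α ≈ 0.406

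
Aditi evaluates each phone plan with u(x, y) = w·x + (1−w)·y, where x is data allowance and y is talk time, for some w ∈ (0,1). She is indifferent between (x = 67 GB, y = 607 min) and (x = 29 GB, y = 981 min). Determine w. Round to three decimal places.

w = 0.908

Indifference: w·67 + (1−w)·607 = w·29 + (1−w)·981.
Rearranging, 38·w − 374·(1−w) = 0.
So w/(1−w) = 374/38 = 9.8421, giving w = 374/(38+374) = 0.908.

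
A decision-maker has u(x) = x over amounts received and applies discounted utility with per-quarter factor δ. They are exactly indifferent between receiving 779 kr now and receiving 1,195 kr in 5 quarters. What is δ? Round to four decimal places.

Equating discounted utilities: u(779) = δ^5·u(1195) ⇒ δ^5 = u(779)/u(1195).
With u(x) = x: δ^5 = 779/1195 = 0.65188.
Taking the 5th root: δ = 0.65188^(1/5) ≈ 0.9180.

δ ≈ 0.9180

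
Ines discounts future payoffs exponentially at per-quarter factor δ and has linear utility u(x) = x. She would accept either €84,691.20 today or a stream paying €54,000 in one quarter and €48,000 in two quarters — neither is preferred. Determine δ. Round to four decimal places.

δ ≈ 0.8800

Present value of the stream is 54000·δ + 48000·δ². Indifference gives 54000δ + 48000δ² = 84691.20.
Rearranged: 48000δ² + 54000δ − 84691.20 = 0.
δ = (−54000 + √(54000² + 4·48000·84691.20)) / (2·48000) = (−54000 + √19176710400.00) / 96000 ≈ 0.8800.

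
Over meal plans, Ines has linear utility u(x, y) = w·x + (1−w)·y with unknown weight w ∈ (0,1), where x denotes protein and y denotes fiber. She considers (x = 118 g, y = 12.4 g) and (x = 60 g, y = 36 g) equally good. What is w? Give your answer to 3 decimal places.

w = 0.289

Equating utilities: w·118 + (1−w)·12.4 = w·60 + (1−w)·36.
Collecting terms: w·58 = (1−w)·23.6.
The marginal rate of substitution is 23.6/58, so w = 23.6/(58+23.6) = 0.289.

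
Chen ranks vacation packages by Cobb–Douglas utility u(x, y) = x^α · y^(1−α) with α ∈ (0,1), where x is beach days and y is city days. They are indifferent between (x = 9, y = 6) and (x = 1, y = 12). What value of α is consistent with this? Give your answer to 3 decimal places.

α ≈ 0.240

Set the two utilities equal: 9^α·6^(1−α) = 1^α·12^(1−α).
Rearrange to (9/1)^α = (12/6)^(1−α) and take logs: α·2.197225 = (1−α)·0.693147.
Thus α·(2.890372) = 0.693147, so α = 0.693147/2.890372 ≈ 0.240.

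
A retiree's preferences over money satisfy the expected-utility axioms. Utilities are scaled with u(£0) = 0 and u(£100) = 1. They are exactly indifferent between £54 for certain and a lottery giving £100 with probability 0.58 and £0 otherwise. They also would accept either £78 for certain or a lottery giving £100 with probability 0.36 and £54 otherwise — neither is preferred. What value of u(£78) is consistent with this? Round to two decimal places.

0.73

The first gamble pins u(£54): it must equal 0.58·1 + 0.42·0 = 0.58.
The second indifference gives u(£78) = 0.36·u(£100) + 0.64·u(£54) = 0.36·1.00 + 0.64·0.58 = 0.7312.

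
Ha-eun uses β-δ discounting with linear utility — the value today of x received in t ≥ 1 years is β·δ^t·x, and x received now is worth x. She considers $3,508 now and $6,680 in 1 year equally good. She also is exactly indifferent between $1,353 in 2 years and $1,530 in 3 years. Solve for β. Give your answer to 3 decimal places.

β ≈ 0.594

The second indifference involves only future payoffs, so β cancels: β·δ^2·1353 = β·δ^3·1530, giving δ = 1353/1530 = 0.88431.
Substituting δ into 3508 = β·δ·6680: β = 3508/(5907.216) ≈ 0.594.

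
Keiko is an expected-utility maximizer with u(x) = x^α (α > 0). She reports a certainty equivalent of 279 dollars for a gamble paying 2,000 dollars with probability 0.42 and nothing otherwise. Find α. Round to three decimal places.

α ≈ 0.440

Since u(0) = 0, the lottery's EU is 0.42·2000^α.
Indifference: 279^α = 0.42·2000^α, so (279/2000)^α = 0.42.
α = ln(0.42) / ln(279/2000) = -0.867501/-1.969691 ≈ 0.440.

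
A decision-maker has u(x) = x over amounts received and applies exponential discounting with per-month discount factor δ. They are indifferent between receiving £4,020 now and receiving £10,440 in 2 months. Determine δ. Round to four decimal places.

δ ≈ 0.6205

Indifference means u(4020) = δ^2 · u(10440), so δ^2 = u(4020)/u(10440).
With u(x) = x: δ^2 = 4020/10440 = 0.38506.
Hence δ = (0.38506)^(1/2) = 0.620530.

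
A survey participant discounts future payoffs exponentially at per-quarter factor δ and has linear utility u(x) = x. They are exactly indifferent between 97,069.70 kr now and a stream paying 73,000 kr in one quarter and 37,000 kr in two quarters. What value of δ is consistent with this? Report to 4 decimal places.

The stream is worth 73000δ + 37000δ² today, so 73000δ + 37000δ² = 97069.70.
So 37000δ² + 73000δ − 97069.70 = 0.
δ = (−73000 + √(73000² + 4·37000·97069.70)) / (2·37000) = (−73000 + √19695315600.00) / 74000 ≈ 0.9100.

δ ≈ 0.9100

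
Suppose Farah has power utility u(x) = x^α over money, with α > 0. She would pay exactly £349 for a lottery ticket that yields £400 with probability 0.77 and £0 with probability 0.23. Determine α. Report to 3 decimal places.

α ≈ 1.916

The lottery's expected utility is 0.77·u(400) + 0.23·u(0) = 0.77·400^α (since u(0) = 0 for α > 0).
Setting u(349) equal to that: 349^α = 0.77·400^α ⇒ (349/400)^α = 0.77.
α = ln(0.77) / ln(349/400) = -0.261365/-0.136393 ≈ 1.916.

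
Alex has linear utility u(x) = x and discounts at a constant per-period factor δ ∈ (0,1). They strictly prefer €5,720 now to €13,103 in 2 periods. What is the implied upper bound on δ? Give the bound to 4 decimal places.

Under u(x) = x this choice says 5720 > δ^2·13103.
So δ^2 < 5720/13103 = 0.43654; taking the square root of both positive sides preserves the inequality.
δ < 0.43654^(1/2) = 0.6607.

δ < 0.6607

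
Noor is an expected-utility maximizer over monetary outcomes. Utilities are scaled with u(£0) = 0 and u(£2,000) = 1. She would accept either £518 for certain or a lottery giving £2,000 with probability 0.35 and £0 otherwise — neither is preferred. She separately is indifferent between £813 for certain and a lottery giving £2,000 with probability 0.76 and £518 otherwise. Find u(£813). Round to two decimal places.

0.84

First, u(£518) = 0.35·u(£2,000) + 0.65·u(£0) = 0.35.
The second indifference gives u(£813) = 0.76·u(£2,000) + 0.24·u(£518) = 0.76·1.00 + 0.24·0.35 = 0.8440.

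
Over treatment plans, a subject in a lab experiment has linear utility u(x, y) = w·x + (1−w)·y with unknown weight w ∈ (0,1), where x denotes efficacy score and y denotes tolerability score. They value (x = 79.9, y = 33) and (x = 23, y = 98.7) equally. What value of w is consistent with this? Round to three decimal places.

w = 0.536

Indifference: w·79.9 + (1−w)·33 = w·23 + (1−w)·98.7.
Collecting terms: w·56.9 = (1−w)·65.7.
Hence w = 65.7/(56.9+65.7) = 65.7/122.6 = 0.536.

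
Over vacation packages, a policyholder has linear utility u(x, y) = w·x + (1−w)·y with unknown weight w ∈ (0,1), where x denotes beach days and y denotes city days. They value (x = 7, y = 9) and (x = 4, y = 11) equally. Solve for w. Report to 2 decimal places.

w = 0.40

Equating utilities: w·7 + (1−w)·9 = w·4 + (1−w)·11.
Collecting terms: w·3 = (1−w)·2.
The marginal rate of substitution is 2/3, so w = 2/(3+2) = 0.40.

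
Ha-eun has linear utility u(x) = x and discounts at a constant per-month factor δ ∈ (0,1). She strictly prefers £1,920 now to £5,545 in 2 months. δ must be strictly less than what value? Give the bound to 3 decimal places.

The preference means 1920 > δ^2·5545.
So δ^2 < 1920/5545 = 0.34626; taking the square root of both positive sides preserves the inequality.
δ < 0.34626^(1/2) = 0.588.

δ < 0.588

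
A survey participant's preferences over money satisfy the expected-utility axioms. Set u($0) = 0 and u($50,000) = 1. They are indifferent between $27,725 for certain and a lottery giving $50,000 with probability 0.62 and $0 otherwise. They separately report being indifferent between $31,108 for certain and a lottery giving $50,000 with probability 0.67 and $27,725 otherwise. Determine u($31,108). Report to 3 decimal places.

0.875

First, u($27,725) = 0.62·u($50,000) + 0.38·u($0) = 0.62.
Chaining: u($31,108) = 0.67·1.00 + 0.33·0.62 = 0.8746.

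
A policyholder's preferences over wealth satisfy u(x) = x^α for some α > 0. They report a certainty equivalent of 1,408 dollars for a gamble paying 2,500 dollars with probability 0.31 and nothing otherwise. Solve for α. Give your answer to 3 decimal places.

α ≈ 2.040

The lottery's expected utility is 0.31·u(2500) + 0.69·u(0) = 0.31·2500^α (since u(0) = 0 for α > 0).
Indifference: 1408^α = 0.31·2500^α, so (1408/2500)^α = 0.31.
α = ln(0.31) / ln(1408/2500) = -1.171183/-0.574120 ≈ 2.040.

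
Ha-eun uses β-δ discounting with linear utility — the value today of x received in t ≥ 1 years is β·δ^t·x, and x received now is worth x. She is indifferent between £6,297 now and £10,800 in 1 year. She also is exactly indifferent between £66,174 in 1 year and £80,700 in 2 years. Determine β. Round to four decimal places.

The second indifference involves only future payoffs, so β cancels: β·δ^1·66174 = β·δ^2·80700, giving δ = 66174/80700 = 0.82000.
Now use the now-vs-future pair: 6297 = β·δ·10800 gives β = 6297/(0.82000·10800) ≈ 0.7110.

β ≈ 0.7110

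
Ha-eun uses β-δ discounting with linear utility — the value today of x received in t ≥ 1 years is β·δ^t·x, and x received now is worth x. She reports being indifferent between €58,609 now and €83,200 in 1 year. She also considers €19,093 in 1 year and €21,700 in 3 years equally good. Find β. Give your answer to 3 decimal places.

The second indifference involves only future payoffs, so β cancels: β·δ^1·19093 = β·δ^3·21700, giving δ^2 = 19093/21700 = 0.87986, so δ = 0.93801.
Now use the now-vs-future pair: 58609 = β·δ·83200 gives β = 58609/(0.93801·83200) ≈ 0.751.

β ≈ 0.751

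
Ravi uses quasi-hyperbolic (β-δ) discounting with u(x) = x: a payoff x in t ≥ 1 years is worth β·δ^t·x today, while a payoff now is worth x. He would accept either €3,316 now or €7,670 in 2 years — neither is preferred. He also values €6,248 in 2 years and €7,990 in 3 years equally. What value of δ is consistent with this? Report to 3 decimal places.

δ ≈ 0.782

The second indifference involves only future payoffs, so β cancels: β·δ^2·6248 = β·δ^3·7990, giving δ = 6248/7990 = 0.78198.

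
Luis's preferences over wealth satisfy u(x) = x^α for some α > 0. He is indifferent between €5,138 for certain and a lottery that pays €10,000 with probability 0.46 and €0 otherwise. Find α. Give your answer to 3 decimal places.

EU(lottery) = 0.46·10000^α + 0.54·0 = 0.46·10000^α.
Indifference: 5138^α = 0.46·10000^α, so (5138/10000)^α = 0.46.
Taking logs: α·ln(5138/10000) = ln(0.46), so α = -0.776529 / -0.665921 ≈ 1.166.

α ≈ 1.166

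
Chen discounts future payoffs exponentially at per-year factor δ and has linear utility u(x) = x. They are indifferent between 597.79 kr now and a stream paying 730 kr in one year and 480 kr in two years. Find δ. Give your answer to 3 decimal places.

δ ≈ 0.590

Present value of the stream is 730·δ + 480·δ². Indifference gives 730δ + 480δ² = 597.79.
Rearranged: 480δ² + 730δ − 597.79 = 0.
By the quadratic formula (taking the positive root), δ = (−730 + √1680656.80) / 960 ≈ 0.590.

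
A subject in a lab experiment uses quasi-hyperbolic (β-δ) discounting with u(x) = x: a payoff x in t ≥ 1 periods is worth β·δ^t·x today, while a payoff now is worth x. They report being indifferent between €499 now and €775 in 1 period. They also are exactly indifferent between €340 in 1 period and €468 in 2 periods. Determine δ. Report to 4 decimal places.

δ ≈ 0.7265

The second indifference involves only future payoffs, so β cancels: β·δ^1·340 = β·δ^2·468, giving δ = 340/468 = 0.72650.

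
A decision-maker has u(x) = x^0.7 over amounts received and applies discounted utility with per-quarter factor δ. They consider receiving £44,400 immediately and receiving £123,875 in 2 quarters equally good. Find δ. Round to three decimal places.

δ ≈ 0.698

The payoff in 2 quarters is discounted by δ^2, so u(44400) = δ^2·u(123875) and δ^2 = u(44400)/u(123875).
Since u(x) = x^0.7, δ^2 = (44400/123875)^0.7 = 0.35843^0.7 = 0.48762.
Hence δ = (0.48762)^(1/2) = 0.69830.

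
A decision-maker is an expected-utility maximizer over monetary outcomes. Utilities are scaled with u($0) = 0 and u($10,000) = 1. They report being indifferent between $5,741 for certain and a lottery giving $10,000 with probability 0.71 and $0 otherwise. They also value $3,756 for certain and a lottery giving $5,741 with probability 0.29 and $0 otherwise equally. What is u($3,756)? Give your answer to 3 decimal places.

From the first indifference, u($5,741) = 0.71·u($10,000) + 0.29·u($0) = 0.71·1 + 0.29·0 = 0.71.
The second indifference gives u($3,756) = 0.29·u($5,741) + 0.71·u($0) = 0.29·0.71 + 0.71·0.00 = 0.2059.

0.206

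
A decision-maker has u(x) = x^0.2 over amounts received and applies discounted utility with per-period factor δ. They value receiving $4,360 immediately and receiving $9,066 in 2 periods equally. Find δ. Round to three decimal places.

Indifference means u(4360) = δ^2 · u(9066), so δ^2 = u(4360)/u(9066).
With u(x) = x^0.2: δ^2 = 4360^0.2/9066^0.2 = (4360/9066)^0.2 = 0.86380.
Hence δ = (0.86380)^(1/2) = 0.92941.

δ ≈ 0.929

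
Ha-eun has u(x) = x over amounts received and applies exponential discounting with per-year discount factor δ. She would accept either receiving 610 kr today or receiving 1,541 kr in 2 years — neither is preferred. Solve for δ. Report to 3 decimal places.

δ ≈ 0.629

The payoff in 2 years is discounted by δ^2, so u(610) = δ^2·u(1541) and δ^2 = u(610)/u(1541).
With u(x) = x: δ^2 = 610/1541 = 0.39585.
Taking the square root: δ = 0.39585^(1/2) ≈ 0.629.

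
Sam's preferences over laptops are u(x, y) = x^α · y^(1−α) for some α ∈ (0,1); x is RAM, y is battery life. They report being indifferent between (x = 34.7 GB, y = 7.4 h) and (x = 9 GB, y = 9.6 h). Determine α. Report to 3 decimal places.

α ≈ 0.162

Indifference: 34.7^α · 7.4^(1−α) = 9^α · 9.6^(1−α).
Rearrange to (34.7/9)^α = (9.6/7.4)^(1−α) and take logs: α·1.349515 = (1−α)·0.260283.
So α/(1−α) = (0.260283)/(1.349515) = 0.192872, and α = 0.192872/1.192872 ≈ 0.162.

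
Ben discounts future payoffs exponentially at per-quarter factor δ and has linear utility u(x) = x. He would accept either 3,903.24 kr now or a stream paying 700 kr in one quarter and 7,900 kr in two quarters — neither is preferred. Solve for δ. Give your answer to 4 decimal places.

δ ≈ 0.6600

Present value of the stream is 700·δ + 7900·δ². Indifference gives 700δ + 7900δ² = 3903.24.
That is, 7900δ² + 700δ − 3903.24 = 0, a quadratic in δ.
The positive root is δ = [−700 + √(700² + 4·7900·3903.24)] / (2·7900) = (−700 + 11128.000)/15800 ≈ 0.6600.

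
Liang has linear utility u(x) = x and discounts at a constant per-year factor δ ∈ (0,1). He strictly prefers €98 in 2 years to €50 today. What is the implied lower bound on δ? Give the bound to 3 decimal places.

Under u(x) = x this choice says 50 < δ^2·98.
Dividing by 98: δ^2 > 0.51020. Both sides are positive, so the square root keeps the direction.
δ > (50/98)^(1/2) ≈ 0.714.

δ > 0.714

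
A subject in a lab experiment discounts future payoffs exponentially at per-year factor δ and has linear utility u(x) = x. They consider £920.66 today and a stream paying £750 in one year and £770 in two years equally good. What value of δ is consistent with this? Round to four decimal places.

Present value of the stream is 750·δ + 770·δ². Indifference gives 750δ + 770δ² = 920.66.
That is, 770δ² + 750δ − 920.66 = 0, a quadratic in δ.
δ = (−750 + √(750² + 4·770·920.66)) / (2·770) = (−750 + √3398132.80) / 1540 ≈ 0.7100.

δ ≈ 0.7100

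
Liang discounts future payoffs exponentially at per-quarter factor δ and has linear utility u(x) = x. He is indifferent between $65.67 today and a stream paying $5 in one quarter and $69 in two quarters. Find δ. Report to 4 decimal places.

The stream is worth 5δ + 69δ² today, so 5δ + 69δ² = 65.67.
Rearranged: 69δ² + 5δ − 65.67 = 0.
δ = (−5 + √(5² + 4·69·65.67)) / (2·69) = (−5 + √18149.92) / 138 ≈ 0.9400.

δ ≈ 0.9400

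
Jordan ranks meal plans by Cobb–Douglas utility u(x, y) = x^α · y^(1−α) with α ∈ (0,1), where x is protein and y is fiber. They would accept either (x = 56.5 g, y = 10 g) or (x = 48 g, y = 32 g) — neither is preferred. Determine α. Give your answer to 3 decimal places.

Indifference: 56.5^α · 10^(1−α) = 48^α · 32^(1−α).
Rearrange to (56.5/48)^α = (32/10)^(1−α) and take logs: α·0.163040 = (1−α)·1.163151.
Thus α·(1.326191) = 1.163151, so α = 1.163151/1.326191 ≈ 0.877.

α ≈ 0.877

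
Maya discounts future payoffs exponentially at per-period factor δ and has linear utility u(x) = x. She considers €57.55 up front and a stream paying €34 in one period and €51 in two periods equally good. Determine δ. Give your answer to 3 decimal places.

The stream is worth 34δ + 51δ² today, so 34δ + 51δ² = 57.55.
So 51δ² + 34δ − 57.55 = 0.
The positive root is δ = [−34 + √(34² + 4·51·57.55)] / (2·51) = (−34 + 113.561)/102 ≈ 0.780.

δ ≈ 0.780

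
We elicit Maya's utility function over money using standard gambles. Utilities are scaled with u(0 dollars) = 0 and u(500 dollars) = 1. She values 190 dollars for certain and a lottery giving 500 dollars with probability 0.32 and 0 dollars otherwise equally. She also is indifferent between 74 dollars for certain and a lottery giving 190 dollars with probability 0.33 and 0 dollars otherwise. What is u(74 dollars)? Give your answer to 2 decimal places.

0.11

First, u(190 dollars) = 0.32·u(500 dollars) + 0.68·u(0 dollars) = 0.32.
Chaining: u(74 dollars) = 0.33·0.32 + 0.67·0.00 = 0.1056.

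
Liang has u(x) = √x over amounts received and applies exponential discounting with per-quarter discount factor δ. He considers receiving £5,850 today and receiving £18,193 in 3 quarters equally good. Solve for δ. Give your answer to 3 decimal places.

δ ≈ 0.828

The payoff in 3 quarters is discounted by δ^3, so u(5850) = δ^3·u(18193) and δ^3 = u(5850)/u(18193).
With u(x) = √x: δ^3 = √5850/√18193 = √(5850/18193) = 0.56706.
Taking the cube root: δ = 0.56706^(1/3) ≈ 0.828.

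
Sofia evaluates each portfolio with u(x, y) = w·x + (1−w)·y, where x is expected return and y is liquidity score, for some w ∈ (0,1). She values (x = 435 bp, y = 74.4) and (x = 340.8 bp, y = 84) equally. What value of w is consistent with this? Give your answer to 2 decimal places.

Equating utilities: w·435 + (1−w)·74.4 = w·340.8 + (1−w)·84.
w·(435−340.8) = (1−w)·(84−74.4), i.e. w·94.2 = (1−w)·9.6.
Hence w = 9.6/(94.2+9.6) = 9.6/103.8 = 0.09.

w = 0.09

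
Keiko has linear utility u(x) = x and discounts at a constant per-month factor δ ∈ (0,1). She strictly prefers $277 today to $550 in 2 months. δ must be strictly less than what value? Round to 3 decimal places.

δ < 0.710

Under u(x) = x this choice says 277 > δ^2·550.
Dividing by 550: δ^2 < 0.50364. Both sides are positive, so the square root keeps the direction.
δ < 0.50364^(1/2) = 0.710.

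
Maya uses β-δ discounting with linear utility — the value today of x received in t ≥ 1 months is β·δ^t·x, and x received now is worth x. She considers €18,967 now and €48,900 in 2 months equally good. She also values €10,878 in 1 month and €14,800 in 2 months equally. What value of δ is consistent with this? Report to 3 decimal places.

Both payoffs in the second observation are in the future, so β drops out: δ^1·10878 = δ^2·14800 ⇒ δ = 10878/14800 = 0.73500.

δ ≈ 0.735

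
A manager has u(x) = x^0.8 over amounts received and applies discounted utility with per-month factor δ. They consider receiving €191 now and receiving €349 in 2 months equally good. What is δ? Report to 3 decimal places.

Equating discounted utilities: u(191) = δ^2·u(349) ⇒ δ^2 = u(191)/u(349).
Since u(x) = x^0.8, δ^2 = (191/349)^0.8 = 0.54728^0.8 = 0.61740.
Taking the square root: δ = 0.61740^(1/2) ≈ 0.786.

δ ≈ 0.786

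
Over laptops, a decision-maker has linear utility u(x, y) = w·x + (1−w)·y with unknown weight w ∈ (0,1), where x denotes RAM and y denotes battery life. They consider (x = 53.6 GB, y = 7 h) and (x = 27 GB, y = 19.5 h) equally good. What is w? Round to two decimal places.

w = 0.32

Equating utilities: w·53.6 + (1−w)·7 = w·27 + (1−w)·19.5.
w·(53.6−27) = (1−w)·(19.5−7), i.e. w·26.6 = (1−w)·12.5.
Hence w = 12.5/(26.6+12.5) = 12.5/39.1 = 0.32.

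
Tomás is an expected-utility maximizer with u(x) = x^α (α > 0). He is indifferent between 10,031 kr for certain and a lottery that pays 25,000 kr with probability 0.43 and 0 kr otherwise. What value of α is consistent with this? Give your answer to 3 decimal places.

Since u(0) = 0, the lottery's EU is 0.43·25000^α.
Indifference: 10031^α = 0.43·25000^α, so (10031/25000)^α = 0.43.
Take logs: α = ln 0.43 / ln(10031/25000) ≈ 0.92419.

α ≈ 0.924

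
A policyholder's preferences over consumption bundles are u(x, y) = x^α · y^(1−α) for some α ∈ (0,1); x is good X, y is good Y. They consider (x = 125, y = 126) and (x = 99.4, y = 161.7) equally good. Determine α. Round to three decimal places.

α ≈ 0.521

Indifference: 125^α · 126^(1−α) = 99.4^α · 161.7^(1−α).
Taking logs: α·ln 125 + (1−α)·ln 126 = α·ln 99.4 + (1−α)·ln 161.7, i.e. α·0.229162 = (1−α)·0.249461.
Thus α·(0.478623) = 0.249461, so α = 0.249461/0.478623 ≈ 0.521.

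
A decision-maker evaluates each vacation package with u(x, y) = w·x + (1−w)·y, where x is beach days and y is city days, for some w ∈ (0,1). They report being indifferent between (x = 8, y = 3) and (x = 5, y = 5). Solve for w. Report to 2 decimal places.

w = 0.40

u(8,3) = u(5,5) means w·8 + (1−w)·3 = w·5 + (1−w)·5.
Collecting terms: w·3 = (1−w)·2.
The marginal rate of substitution is 2/3, so w = 2/(3+2) = 0.40.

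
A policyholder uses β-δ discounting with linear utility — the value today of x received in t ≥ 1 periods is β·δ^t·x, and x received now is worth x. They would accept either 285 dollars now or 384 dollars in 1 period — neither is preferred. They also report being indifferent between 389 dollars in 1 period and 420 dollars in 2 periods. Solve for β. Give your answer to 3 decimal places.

The second indifference involves only future payoffs, so β cancels: β·δ^1·389 = β·δ^2·420, giving δ = 389/420 = 0.92619.
The first indifference: 285 = β·δ·384, so β = 285/(δ·384) = 285/(0.92619·384) ≈ 0.801.

β ≈ 0.801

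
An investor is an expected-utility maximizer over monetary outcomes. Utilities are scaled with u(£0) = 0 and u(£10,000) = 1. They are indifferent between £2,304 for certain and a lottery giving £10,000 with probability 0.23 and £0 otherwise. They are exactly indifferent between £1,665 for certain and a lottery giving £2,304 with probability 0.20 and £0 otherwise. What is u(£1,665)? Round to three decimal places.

0.046

First, u(£2,304) = 0.23·u(£10,000) + 0.77·u(£0) = 0.23.
Chaining: u(£1,665) = 0.20·0.23 + 0.80·0.00 = 0.0460.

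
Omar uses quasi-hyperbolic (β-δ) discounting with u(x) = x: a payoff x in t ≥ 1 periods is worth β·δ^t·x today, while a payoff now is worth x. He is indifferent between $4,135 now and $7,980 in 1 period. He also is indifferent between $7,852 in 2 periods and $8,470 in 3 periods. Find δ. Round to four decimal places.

δ ≈ 0.9270

From the later pair, β·δ^2·7852 = β·δ^3·8470; dividing through, δ = 7852/8470 = 0.92704.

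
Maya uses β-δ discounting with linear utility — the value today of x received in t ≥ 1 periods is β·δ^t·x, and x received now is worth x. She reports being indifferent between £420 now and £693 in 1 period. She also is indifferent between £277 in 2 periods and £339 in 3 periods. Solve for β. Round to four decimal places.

β ≈ 0.7417

From the later pair, β·δ^2·277 = β·δ^3·339; dividing through, δ = 277/339 = 0.81711.
Now use the now-vs-future pair: 420 = β·δ·693 gives β = 420/(0.81711·693) ≈ 0.7417.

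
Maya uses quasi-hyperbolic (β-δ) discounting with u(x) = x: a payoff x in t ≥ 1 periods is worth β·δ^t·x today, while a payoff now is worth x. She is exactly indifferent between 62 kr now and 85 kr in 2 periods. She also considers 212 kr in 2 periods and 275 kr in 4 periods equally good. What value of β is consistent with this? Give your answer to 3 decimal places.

β ≈ 0.946

Both payoffs in the second observation are in the future, so β drops out: δ^2·212 = δ^4·275 ⇒ δ^2 = 212/275 = 0.77091, so δ = 0.87801.
Substituting δ into 62 = β·δ^2·85: β = 62/(65.527) ≈ 0.946.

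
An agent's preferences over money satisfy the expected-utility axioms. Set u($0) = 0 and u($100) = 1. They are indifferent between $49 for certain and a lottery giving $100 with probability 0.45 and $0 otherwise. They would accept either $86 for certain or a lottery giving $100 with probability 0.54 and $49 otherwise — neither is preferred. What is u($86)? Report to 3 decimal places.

0.747

The first gamble pins u($49): it must equal 0.45·1 + 0.55·0 = 0.45.
The second indifference gives u($86) = 0.54·u($100) + 0.46·u($49) = 0.54·1.00 + 0.46·0.45 = 0.7470.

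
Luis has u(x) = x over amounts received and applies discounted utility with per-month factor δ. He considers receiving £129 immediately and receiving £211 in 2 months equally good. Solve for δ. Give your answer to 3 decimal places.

Equating discounted utilities: u(129) = δ^2·u(211) ⇒ δ^2 = u(129)/u(211).
With u(x) = x: δ^2 = 129/211 = 0.61137.
Taking the square root: δ = 0.61137^(1/2) ≈ 0.782.

δ ≈ 0.782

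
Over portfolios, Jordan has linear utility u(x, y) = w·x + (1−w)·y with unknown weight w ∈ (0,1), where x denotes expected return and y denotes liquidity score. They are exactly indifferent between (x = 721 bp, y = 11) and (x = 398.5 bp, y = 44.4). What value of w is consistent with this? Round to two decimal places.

w = 0.09

Equating utilities: w·721 + (1−w)·11 = w·398.5 + (1−w)·44.4.
Rearranging, 322.5·w − 33.4·(1−w) = 0.
The marginal rate of substitution is 33.4/322.5, so w = 33.4/(322.5+33.4) = 0.09.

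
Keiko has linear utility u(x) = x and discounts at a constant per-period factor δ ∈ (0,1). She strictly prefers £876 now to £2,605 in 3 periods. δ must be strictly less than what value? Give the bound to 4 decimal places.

δ < 0.6954

Comparing present values: 876 > δ^3·2605.
Hence δ^3 < 876/2605 = 0.33628, and x ↦ x^(1/3) is increasing on (0,∞).
δ < 0.33628^(1/3) = 0.6954.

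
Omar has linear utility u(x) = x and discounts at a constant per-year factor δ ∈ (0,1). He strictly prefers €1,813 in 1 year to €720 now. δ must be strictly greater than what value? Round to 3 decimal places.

The preference means 720 < δ·1813.
Dividing through by 1813 gives δ > 0.39713.

δ > 0.397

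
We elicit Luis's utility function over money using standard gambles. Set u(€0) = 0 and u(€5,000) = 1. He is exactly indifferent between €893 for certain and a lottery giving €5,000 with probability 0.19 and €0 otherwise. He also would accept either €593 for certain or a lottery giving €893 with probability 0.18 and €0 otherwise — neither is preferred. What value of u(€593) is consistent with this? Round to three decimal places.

0.034

From the first indifference, u(€893) = 0.19·u(€5,000) + 0.81·u(€0) = 0.19·1 + 0.81·0 = 0.19.
Then u(€593) = 0.18·u(€893) + 0.82·u(€0) = 0.18·0.19 + 0.82·0.00 = 0.0342.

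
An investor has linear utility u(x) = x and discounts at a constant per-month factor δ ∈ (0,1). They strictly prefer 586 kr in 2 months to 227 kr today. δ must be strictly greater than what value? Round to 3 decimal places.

Comparing present values: 227 < δ^2·586.
Dividing by 586: δ^2 > 0.38737. Both sides are positive, so the square root keeps the direction.
δ > 0.38737^(1/2) = 0.622.

δ > 0.622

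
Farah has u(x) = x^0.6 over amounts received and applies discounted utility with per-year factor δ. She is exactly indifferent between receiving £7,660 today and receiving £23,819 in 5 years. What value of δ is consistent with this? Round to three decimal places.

δ ≈ 0.873

Equating discounted utilities: u(7660) = δ^5·u(23819) ⇒ δ^5 = u(7660)/u(23819).
With u(x) = x^0.6: δ^5 = 7660^0.6/23819^0.6 = (7660/23819)^0.6 = 0.50627.
Hence δ = (0.50627)^(1/5) = 0.87272.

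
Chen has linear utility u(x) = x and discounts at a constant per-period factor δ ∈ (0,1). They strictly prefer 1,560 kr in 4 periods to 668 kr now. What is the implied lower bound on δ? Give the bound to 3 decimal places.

The preference means 668 < δ^4·1560.
So δ^4 > 668/1560 = 0.42821; taking the 4th root of both positive sides preserves the inequality.
δ > 0.42821^(1/4) = 0.809.

δ > 0.809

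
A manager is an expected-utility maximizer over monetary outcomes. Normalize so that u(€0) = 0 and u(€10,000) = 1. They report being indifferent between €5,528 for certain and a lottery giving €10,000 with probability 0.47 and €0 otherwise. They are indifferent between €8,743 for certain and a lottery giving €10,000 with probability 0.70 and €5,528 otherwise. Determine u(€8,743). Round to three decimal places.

From the first indifference, u(€5,528) = 0.47·u(€10,000) + 0.53·u(€0) = 0.47·1 + 0.53·0 = 0.47.
The second indifference gives u(€8,743) = 0.70·u(€10,000) + 0.30·u(€5,528) = 0.70·1.00 + 0.30·0.47 = 0.8410.

0.841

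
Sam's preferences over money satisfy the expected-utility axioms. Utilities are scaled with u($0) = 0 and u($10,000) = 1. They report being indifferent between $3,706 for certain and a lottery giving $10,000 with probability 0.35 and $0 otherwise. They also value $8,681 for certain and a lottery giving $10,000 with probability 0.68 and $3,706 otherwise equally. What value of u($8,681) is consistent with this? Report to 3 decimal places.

0.792

First, u($3,706) = 0.35·u($10,000) + 0.65·u($0) = 0.35.
Then u($8,681) = 0.68·u($10,000) + 0.32·u($3,706) = 0.68·1.00 + 0.32·0.35 = 0.7920.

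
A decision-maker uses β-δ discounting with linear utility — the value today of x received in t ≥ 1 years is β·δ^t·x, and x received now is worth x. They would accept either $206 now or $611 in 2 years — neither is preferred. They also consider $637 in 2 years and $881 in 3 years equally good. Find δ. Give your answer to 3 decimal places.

Both payoffs in the second observation are in the future, so β drops out: δ^2·637 = δ^3·881 ⇒ δ = 637/881 = 0.72304.

δ ≈ 0.723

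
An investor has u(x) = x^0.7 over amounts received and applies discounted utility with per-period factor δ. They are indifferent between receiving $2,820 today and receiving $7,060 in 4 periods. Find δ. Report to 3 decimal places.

δ ≈ 0.852

The payoff in 4 periods is discounted by δ^4, so u(2820) = δ^4·u(7060) and δ^4 = u(2820)/u(7060).
With u(x) = x^0.7: δ^4 = 2820^0.7/7060^0.7 = (2820/7060)^0.7 = 0.52603.
Taking the 4th root: δ = 0.52603^(1/4) ≈ 0.852.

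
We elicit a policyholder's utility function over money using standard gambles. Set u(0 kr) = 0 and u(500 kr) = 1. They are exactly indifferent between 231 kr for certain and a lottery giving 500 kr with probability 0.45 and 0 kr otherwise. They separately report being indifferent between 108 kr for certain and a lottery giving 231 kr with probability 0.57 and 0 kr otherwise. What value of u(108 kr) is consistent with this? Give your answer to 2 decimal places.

First, u(231 kr) = 0.45·u(500 kr) + 0.55·u(0 kr) = 0.45.
The second indifference gives u(108 kr) = 0.57·u(231 kr) + 0.43·u(0 kr) = 0.57·0.45 + 0.43·0.00 = 0.2565.

0.26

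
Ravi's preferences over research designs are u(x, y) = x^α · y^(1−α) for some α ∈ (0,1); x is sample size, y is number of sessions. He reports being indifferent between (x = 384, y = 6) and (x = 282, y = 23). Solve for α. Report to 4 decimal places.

α ≈ 0.8132

Set the two utilities equal: 384^α·6^(1−α) = 282^α·23^(1−α).
Rearrange to (384/282)^α = (23/6)^(1−α) and take logs: α·0.3087355 = (1−α)·1.3437347.
So α/(1−α) = (1.3437347)/(0.3087355) = 4.3523816, and α = 4.3523816/5.3523816 ≈ 0.8132.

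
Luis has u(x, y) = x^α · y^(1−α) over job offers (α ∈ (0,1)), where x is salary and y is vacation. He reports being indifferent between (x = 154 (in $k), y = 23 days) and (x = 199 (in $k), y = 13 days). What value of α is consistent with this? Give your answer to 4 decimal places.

α ≈ 0.6900

Indifference: 154^α · 23^(1−α) = 199^α · 13^(1−α).
(154/199)^α = (13/23)^(1−α); take logs: α·ln(154/199) = (1−α)·ln(13/23), i.e. α·-0.2563522 = (1−α)·-0.5705449.
Thus α·(-0.8268971) = -0.5705449, so α = -0.5705449/-0.8268971 ≈ 0.6900.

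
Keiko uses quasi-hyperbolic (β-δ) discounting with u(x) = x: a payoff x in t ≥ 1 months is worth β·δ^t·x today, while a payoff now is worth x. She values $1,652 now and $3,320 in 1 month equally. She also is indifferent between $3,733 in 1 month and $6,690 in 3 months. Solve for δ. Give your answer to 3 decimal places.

From the later pair, β·δ^1·3733 = β·δ^3·6690; dividing through, δ^2 = 3733/6690 = 0.55800, so δ = 0.74699.

δ ≈ 0.747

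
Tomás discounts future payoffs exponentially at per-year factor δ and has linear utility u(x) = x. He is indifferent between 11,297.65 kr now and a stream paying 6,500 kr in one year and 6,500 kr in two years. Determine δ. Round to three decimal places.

δ ≈ 0.910

The stream is worth 6500δ + 6500δ² today, so 6500δ + 6500δ² = 11297.65.
So 6500δ² + 6500δ − 11297.65 = 0.
By the quadratic formula (taking the positive root), δ = (−6500 + √335988900.00) / 13000 ≈ 0.910.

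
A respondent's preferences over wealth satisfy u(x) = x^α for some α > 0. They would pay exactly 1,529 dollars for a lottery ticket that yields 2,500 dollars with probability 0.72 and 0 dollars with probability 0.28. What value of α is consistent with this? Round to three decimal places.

α ≈ 0.668

The lottery's expected utility is 0.72·u(2500) + 0.28·u(0) = 0.72·2500^α (since u(0) = 0 for α > 0).
Equating: 1529^α = 0.72·2500^α, i.e. 0.6116^α = 0.72.
α = ln(0.72) / ln(1529/2500) = -0.328504/-0.491677 ≈ 0.668.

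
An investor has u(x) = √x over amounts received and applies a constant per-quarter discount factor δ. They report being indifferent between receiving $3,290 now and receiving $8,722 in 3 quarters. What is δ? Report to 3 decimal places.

δ ≈ 0.850

Indifference means u(3290) = δ^3 · u(8722), so δ^3 = u(3290)/u(8722).
Since u(x) = √x, δ^3 = √(3290/8722) = 0.61417.
So δ = 0.61417^(1/3) ≈ 0.850.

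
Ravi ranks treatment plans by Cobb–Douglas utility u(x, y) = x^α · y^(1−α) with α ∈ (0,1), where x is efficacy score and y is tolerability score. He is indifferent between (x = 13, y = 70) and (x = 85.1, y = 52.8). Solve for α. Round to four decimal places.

α ≈ 0.1305

The Cobb–Douglas utilities coincide, so 13^α·70^(1−α) = 85.1^α·52.8^(1−α).
Taking logs: α·ln 13 + (1−α)·ln 70 = α·ln 85.1 + (1−α)·ln 52.8, i.e. α·-1.8788777 = (1−α)·-0.2819841.
With A = -1.8788777 and B = -0.2819841: α·A = (1−α)·B, so α = B/(A+B) = -0.2819841/-2.1608618 ≈ 0.1305.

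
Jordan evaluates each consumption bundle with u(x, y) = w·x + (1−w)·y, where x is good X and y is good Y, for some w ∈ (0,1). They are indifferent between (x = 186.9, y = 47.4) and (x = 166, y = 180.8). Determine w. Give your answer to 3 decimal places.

Equating utilities: w·186.9 + (1−w)·47.4 = w·166 + (1−w)·180.8.
Rearranging, 20.9·w − 133.4·(1−w) = 0.
The marginal rate of substitution is 133.4/20.9, so w = 133.4/(20.9+133.4) = 0.865.

w = 0.865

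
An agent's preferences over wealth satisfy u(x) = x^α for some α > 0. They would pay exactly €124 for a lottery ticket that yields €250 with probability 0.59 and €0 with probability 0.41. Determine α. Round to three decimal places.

α ≈ 0.752

EU(lottery) = 0.59·250^α + 0.41·0 = 0.59·250^α.
Indifference: 124^α = 0.59·250^α, so (124/250)^α = 0.59.
Take logs: α = ln 0.59 / ln(124/250) ≈ 0.75249.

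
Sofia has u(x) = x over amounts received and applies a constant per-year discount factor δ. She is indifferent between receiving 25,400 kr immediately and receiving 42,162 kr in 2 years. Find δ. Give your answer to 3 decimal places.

δ ≈ 0.776

The payoff in 2 years is discounted by δ^2, so u(25400) = δ^2·u(42162) and δ^2 = u(25400)/u(42162).
With u(x) = x: δ^2 = 25400/42162 = 0.60244.
Taking the square root: δ = 0.60244^(1/2) ≈ 0.776.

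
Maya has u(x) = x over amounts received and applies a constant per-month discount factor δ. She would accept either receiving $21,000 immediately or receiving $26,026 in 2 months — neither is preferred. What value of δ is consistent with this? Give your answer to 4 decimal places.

The payoff in 2 months is discounted by δ^2, so u(21000) = δ^2·u(26026) and δ^2 = u(21000)/u(26026).
With u(x) = x: δ^2 = 21000/26026 = 0.80689.
So δ = 0.80689^(1/2) ≈ 0.8983.

δ ≈ 0.8983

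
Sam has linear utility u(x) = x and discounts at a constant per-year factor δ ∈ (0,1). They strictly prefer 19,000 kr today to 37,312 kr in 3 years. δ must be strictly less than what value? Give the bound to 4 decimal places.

Under u(x) = x this choice says 19000 > δ^3·37312.
So δ^3 < 19000/37312 = 0.50922; taking the cube root of both positive sides preserves the inequality.
δ < 0.50922^(1/3) = 0.7985.

δ < 0.7985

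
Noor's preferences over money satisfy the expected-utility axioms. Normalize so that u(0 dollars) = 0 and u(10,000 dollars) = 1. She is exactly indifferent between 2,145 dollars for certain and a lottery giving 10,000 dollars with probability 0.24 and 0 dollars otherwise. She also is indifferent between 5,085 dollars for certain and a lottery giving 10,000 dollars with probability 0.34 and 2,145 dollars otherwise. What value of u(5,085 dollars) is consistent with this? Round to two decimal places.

0.50

The first gamble pins u(2,145 dollars): it must equal 0.24·1 + 0.76·0 = 0.24.
Then u(5,085 dollars) = 0.34·u(10,000 dollars) + 0.66·u(2,145 dollars) = 0.34·1.00 + 0.66·0.24 = 0.4984.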